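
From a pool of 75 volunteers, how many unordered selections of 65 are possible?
C(75,65) = 75!/(65!×10!) = 828931106355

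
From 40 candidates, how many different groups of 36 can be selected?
C(40,36) = 40!/(36!×4!) = 91390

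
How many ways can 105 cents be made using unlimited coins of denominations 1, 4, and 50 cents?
Coefficient of x^105 in 1/(1-x^1) · 1/(1-x^4) · 1/(1-x^50). Case on j = number of 50-cent coins (j = 0..2); remainder r = 105 - 50j is made from {1,4} in ⌊r/4⌋+1 ways. r = 105, 55, 5 → 27 + 14 + 2 = 43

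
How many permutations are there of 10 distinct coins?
10! = 3628800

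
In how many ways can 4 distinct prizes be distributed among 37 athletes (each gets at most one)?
P(37,4) = 37!/(37-4)! = 1585080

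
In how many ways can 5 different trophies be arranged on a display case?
5! = 120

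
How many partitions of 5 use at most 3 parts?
By conjugation, equals partitions of 5 into parts ≤ 3. Let r_j(i) = number of partitions of i into parts ≤ j, for i = 0..5. r_1(i) = 1 for all i; r_j(i) = r_{j-1}(i) + r_j(i-j). Rows j = 2..3: ≤2: 1 1 2 2 3 3; ≤3: 1 1 2 3 4 5. r_3(5) = 5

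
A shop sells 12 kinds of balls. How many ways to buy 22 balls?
C(22+12-1, 12-1) = C(33, 11) = 193536720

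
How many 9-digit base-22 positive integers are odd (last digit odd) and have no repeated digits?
Last∈{1,3,5,7,9,11,13,15,17,19,21}. Last=0: 0. Last nonzero: 11×20×P(20,7) = 85954176000. Total = 85954176000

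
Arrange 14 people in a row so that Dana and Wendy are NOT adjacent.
Total - adjacent = 14! - (14-1)!×2 = 87178291200 - 12454041600 = 74724249600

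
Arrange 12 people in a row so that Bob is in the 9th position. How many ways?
Fix one position: (12-1)! = 39916800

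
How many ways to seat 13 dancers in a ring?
Circular: fix one position, arrange the rest. (13-1)! = 479001600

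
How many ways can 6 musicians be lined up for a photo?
6! = 720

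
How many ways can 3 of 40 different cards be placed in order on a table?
P(40,3) = 40!/(40-3)! = 59280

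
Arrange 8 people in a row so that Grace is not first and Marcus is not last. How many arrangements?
By inclusion-exclusion: 8! - 2×(8-1)! + (8-2)! = 40320 - 10080 + 720 = 30960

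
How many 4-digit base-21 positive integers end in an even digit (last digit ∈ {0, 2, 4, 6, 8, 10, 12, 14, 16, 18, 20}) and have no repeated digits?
Last∈{0,2,4,6,8,10,12,14,16,18,20}. Last=0: 6840. Last nonzero: 10×19×P(19,2) = 64980. Total = 71820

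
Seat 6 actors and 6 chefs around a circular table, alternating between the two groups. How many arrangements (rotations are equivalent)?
Fix one of the actors: (6-1)! ways for the remaining actors, × 6! ways for the chefs = 120 × 720 = 86400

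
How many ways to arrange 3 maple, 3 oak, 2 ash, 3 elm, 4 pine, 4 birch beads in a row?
19! / (3! × 3! × 2! × 3! × 4! × 4!) = 488864376000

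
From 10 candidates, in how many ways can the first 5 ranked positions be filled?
P(10,5) = 10!/(10-5)! = 30240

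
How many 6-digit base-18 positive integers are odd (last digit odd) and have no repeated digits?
Last∈{1,3,5,7,9,11,13,15,17}. Last=0: 0. Last nonzero: 9×16×P(16,4) = 6289920. Total = 6289920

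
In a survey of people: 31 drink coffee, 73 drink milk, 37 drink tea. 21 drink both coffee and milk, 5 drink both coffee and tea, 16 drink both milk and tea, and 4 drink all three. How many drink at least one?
|A∪B∪C| = 31+73+37-21-5-16+4 = 103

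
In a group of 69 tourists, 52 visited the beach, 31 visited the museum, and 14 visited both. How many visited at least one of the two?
|A∪B| = |A| + |B| - |A∩B| = 52 + 31 - 14 = 69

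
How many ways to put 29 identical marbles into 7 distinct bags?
C(29+7-1, 7-1) = C(35, 6) = 1623160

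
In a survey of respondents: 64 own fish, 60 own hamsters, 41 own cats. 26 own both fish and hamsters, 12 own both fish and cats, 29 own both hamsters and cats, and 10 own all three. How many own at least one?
|A∪B∪C| = 64+60+41-26-12-29+10 = 108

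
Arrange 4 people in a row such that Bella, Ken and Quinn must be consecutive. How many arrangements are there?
Treat the 3 as one block: (4-3+1)! × 3! = 2 × 6 = 12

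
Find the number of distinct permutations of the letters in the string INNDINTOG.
9! / (1! × 2! × 1! × 1! × 3! × 1!) = 30240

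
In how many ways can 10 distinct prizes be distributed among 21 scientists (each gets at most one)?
P(21,10) = 21!/(21-10)! = 1279935820800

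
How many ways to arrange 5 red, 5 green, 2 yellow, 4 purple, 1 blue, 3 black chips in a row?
20! / (5! × 5! × 2! × 4! × 1! × 3!) = 586637251200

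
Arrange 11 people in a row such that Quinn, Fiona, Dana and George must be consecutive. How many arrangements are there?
Treat the 4 as one block: (11-4+1)! × 4! = 40320 × 24 = 967680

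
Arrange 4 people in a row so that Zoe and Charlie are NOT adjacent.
Total - adjacent = 4! - (4-1)!×2 = 24 - 12 = 12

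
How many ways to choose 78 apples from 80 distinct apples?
C(80,78) = 80!/(78!×2!) = 3160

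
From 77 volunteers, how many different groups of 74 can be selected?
C(77,74) = 77!/(74!×3!) = 73150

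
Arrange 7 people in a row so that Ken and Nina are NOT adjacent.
Total - adjacent = 7! - (7-1)!×2 = 5040 - 1440 = 3600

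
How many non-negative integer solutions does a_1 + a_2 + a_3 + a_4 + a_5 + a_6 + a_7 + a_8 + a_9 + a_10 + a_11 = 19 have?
C(19+11-1, 11-1) = C(29, 10) = 20030010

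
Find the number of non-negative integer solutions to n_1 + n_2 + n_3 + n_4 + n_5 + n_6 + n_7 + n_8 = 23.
C(23+8-1, 8-1) = C(30, 7) = 2035800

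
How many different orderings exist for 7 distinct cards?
7! = 5040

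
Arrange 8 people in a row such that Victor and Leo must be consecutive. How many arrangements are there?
Treat the 2 as one block: (8-2+1)! × 2! = 5040 × 2 = 10080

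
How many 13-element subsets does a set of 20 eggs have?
C(20,13) = 20!/(13!×7!) = 77520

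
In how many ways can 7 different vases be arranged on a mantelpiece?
7! = 5040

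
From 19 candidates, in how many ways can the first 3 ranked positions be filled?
P(19,3) = 19!/(19-3)! = 5814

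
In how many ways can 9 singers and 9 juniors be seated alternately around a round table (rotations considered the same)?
Fix one of the singers: (9-1)! ways for the remaining singers, × 9! ways for the juniors = 40320 × 362880 = 14631321600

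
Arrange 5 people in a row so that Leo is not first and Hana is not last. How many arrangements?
By inclusion-exclusion: 5! - 2×(5-1)! + (5-2)! = 120 - 48 + 6 = 78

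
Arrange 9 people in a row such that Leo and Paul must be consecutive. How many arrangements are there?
Treat the 2 as one block: (9-2+1)! × 2! = 40320 × 2 = 80640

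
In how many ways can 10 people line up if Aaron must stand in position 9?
Fix one position: (10-1)! = 362880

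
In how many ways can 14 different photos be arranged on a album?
14! = 87178291200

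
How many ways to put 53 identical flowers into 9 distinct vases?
C(53+9-1, 9-1) = C(61, 8) = 2944827765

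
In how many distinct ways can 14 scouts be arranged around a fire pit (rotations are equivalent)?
Circular: fix one position, arrange the rest. (14-1)! = 6227020800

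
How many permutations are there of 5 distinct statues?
5! = 120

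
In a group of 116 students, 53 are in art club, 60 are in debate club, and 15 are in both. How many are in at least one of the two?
|A∪B| = |A| + |B| - |A∩B| = 53 + 60 - 15 = 98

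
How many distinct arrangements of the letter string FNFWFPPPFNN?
11! / (4! × 1! × 3! × 3!) = 46200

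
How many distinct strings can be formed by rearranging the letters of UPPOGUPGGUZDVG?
14! / (1! × 1! × 3! × 3! × 1! × 1! × 4!) = 100900800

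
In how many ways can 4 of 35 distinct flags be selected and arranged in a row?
P(35,4) = 35!/(35-4)! = 1256640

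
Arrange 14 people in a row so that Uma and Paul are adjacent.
Treat as block: (14-1)! × 2! = 6227020800 × 2 = 12454041600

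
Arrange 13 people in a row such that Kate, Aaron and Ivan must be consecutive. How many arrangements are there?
Treat the 3 as one block: (13-3+1)! × 3! = 39916800 × 6 = 239500800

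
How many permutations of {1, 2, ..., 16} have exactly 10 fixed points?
Choose the 10 fixed points C(16,10) = 8008, derange the rest: !6 = Σ_{j=0}^{6} (-1)^j·6!/j! = 720 - 720 + 360 - 120 + 30 - 6 + 1 = 265. Product = 8008 × 265 = 2122120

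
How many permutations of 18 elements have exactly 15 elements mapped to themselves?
Choose the 15 fixed points C(18,15) = 816, derange the rest: !3 = Σ_{j=0}^{3} (-1)^j·3!/j! = 6 - 6 + 3 - 1 = 2. Product = 816 × 2 = 1632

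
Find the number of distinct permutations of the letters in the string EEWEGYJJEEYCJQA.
15! / (5! × 2! × 1! × 1! × 1! × 1! × 3! × 1!) = 908107200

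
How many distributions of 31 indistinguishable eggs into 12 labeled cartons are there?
C(31+12-1, 12-1) = C(42, 11) = 4280561376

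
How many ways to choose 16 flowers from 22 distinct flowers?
C(22,16) = 22!/(16!×6!) = 74613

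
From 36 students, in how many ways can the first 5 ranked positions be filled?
P(36,5) = 36!/(36-5)! = 45239040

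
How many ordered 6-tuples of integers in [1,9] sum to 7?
Coefficient of x^7 in (x + x² + ... + x^9)^6. By inclusion-exclusion on dice exceeding 9: Σ_j (-1)^j C(6,j)·C(7-1-9j, 5) = C(6,0)·C(6,5) = 1·6 = 6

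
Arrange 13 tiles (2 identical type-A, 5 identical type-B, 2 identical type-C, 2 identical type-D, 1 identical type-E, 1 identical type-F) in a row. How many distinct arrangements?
13! / (2! × 5! × 2! × 2! × 1! × 1!) = 6486480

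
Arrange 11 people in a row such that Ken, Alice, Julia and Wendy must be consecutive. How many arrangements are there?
Treat the 4 as one block: (11-4+1)! × 4! = 40320 × 24 = 967680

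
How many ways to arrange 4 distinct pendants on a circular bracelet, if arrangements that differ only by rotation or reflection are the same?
(4-1)!/2 = 6/2 = 3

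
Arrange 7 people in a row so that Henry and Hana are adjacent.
Treat as block: (7-1)! × 2! = 720 × 2 = 1440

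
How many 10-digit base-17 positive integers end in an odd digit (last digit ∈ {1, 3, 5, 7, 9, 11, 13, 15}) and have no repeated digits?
Last∈{1,3,5,7,9,11,13,15}. Last=0: 0. Last nonzero: 8×15×P(15,8) = 31135104000. Total = 31135104000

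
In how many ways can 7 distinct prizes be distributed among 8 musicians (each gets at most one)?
P(8,7) = 8!/(8-7)! = 40320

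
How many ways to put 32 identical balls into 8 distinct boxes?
C(32+8-1, 8-1) = C(39, 7) = 15380937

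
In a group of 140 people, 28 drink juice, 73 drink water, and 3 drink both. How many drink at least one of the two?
|A∪B| = |A| + |B| - |A∩B| = 28 + 73 - 3 = 98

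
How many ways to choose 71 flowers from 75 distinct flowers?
C(75,71) = 75!/(71!×4!) = 1215450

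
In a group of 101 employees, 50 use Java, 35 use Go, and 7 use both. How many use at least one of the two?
|A∪B| = |A| + |B| - |A∩B| = 50 + 35 - 7 = 78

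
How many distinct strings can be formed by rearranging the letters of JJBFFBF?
7! / (2! × 3! × 2!) = 210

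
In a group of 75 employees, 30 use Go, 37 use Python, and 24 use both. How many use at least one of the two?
|A∪B| = |A| + |B| - |A∩B| = 30 + 37 - 24 = 43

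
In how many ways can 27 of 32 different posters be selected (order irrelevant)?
C(32,27) = 32!/(27!×5!) = 201376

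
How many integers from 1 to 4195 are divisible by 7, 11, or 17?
⌊4195/7⌋+⌊4195/11⌋+⌊4195/17⌋ - ⌊4195/77⌋-⌊4195/119⌋-⌊4195/187⌋ + ⌊4195/1309⌋ = 599+381+246 - 54-35-22 + 3 = 1118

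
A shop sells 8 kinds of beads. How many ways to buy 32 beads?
C(32+8-1, 8-1) = C(39, 7) = 15380937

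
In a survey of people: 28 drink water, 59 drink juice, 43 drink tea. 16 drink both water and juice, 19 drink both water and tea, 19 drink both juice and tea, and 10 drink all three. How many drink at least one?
|A∪B∪C| = 28+59+43-16-19-19+10 = 86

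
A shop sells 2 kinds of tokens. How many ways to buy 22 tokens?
C(22+2-1, 2-1) = C(23, 1) = 23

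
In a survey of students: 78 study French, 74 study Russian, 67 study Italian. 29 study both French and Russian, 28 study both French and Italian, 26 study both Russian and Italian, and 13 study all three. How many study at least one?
|A∪B∪C| = 78+74+67-29-28-26+13 = 149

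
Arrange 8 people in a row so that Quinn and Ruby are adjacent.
Treat as block: (8-1)! × 2! = 5040 × 2 = 10080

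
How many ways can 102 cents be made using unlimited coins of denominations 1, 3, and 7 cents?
Coefficient of x^102 in 1/(1-x^1) · 1/(1-x^3) · 1/(1-x^7). Case on j = number of 7-cent coins (j = 0..14); remainder r = 102 - 7j is made from {1,3} in ⌊r/3⌋+1 ways. r = 102, 95, 88, 81, 74, 67, 60, 53, 46, 39, 32, 25, 18, 11, 4 → 35 + 32 + 30 + 28 + 25 + 23 + 21 + 18 + 16 + 14 + 11 + 9 + 7 + 4 + 2 = 275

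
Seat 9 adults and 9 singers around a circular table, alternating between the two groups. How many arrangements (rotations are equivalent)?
Fix one of the adults: (9-1)! ways for the remaining adults, × 9! ways for the singers = 40320 × 362880 = 14631321600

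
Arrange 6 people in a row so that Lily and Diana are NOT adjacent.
Total - adjacent = 6! - (6-1)!×2 = 720 - 240 = 480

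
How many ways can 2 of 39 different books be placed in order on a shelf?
P(39,2) = 39!/(39-2)! = 1482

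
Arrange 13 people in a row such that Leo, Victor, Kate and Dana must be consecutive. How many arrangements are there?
Treat the 4 as one block: (13-4+1)! × 4! = 3628800 × 24 = 87091200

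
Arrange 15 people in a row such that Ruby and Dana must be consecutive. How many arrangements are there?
Treat the 2 as one block: (15-2+1)! × 2! = 87178291200 × 2 = 174356582400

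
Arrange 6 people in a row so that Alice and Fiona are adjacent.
Treat as block: (6-1)! × 2! = 120 × 2 = 240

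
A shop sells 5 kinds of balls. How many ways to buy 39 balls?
C(39+5-1, 5-1) = C(43, 4) = 123410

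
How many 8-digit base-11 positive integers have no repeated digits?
First digit: 10 choices (nonzero). Then descending: 10 × 10 × 9 × 8 × 7 × 6 × 5 × 4 = 6048000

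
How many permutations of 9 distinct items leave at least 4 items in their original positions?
Exactly j fixed points: C(9,j)·!(9-j); sum over j ≥ 4 (derangement numbers via !m = (m-1)·(!(m-1) + !(m-2)): !0..!5 = 1, 0, 1, 2, 9, 44). Σ_{j=4}^{9} C(9,j)·!(9-j) = C(9,4)·!5 + C(9,5)·!4 + C(9,6)·!3 + C(9,7)·!2 + C(9,8)·!1 + C(9,9)·!0 = 126·44 + 126·9 + 84·2 + 36·1 + 9·0 + 1·1 = 6883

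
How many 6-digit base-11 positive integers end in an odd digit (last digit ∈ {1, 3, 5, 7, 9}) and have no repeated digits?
Last∈{1,3,5,7,9}. Last=0: 0. Last nonzero: 5×9×P(9,4) = 136080. Total = 136080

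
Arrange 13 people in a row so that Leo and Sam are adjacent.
Treat as block: (13-1)! × 2! = 479001600 × 2 = 958003200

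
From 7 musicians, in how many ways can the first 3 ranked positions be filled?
P(7,3) = 7!/(7-3)! = 210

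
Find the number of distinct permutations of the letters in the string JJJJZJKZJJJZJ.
13! / (9! × 1! × 3!) = 2860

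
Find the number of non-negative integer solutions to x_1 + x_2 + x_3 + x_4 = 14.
C(14+4-1, 4-1) = C(17, 3) = 680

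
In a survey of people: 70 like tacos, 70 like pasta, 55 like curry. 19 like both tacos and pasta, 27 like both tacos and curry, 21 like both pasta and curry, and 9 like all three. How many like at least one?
|A∪B∪C| = 70+70+55-19-27-21+9 = 137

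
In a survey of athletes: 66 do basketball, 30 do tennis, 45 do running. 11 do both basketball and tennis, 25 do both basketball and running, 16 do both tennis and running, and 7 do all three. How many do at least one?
|A∪B∪C| = 66+30+45-11-25-16+7 = 96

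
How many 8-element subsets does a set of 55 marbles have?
C(55,8) = 55!/(8!×47!) = 1217566350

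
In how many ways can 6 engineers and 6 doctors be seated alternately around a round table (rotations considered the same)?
Fix one of the engineers: (6-1)! ways for the remaining engineers, × 6! ways for the doctors = 120 × 720 = 86400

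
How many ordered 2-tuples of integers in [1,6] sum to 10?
Coefficient of x^10 in (x + x² + ... + x^6)^2. By inclusion-exclusion on dice exceeding 6: Σ_j (-1)^j C(2,j)·C(10-1-6j, 1) = C(2,0)·C(9,1) - C(2,1)·C(3,1) = 1·9 - 2·3 = 3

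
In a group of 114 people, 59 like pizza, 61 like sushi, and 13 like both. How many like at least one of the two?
|A∪B| = |A| + |B| - |A∩B| = 59 + 61 - 13 = 107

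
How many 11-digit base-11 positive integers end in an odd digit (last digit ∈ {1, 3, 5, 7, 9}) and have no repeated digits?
Last∈{1,3,5,7,9}. Last=0: 0. Last nonzero: 5×9×P(9,9) = 16329600. Total = 16329600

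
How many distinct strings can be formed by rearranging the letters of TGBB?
4! / (1! × 1! × 2!) = 12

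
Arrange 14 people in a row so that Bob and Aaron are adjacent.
Treat as block: (14-1)! × 2! = 6227020800 × 2 = 12454041600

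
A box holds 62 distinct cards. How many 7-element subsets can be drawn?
C(62,7) = 62!/(7!×55!) = 491796152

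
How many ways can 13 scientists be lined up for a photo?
13! = 6227020800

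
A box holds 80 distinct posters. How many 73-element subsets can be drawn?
C(80,73) = 80!/(73!×7!) = 3176716400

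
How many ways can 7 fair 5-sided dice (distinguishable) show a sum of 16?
Coefficient of x^16 in (x + x² + ... + x^5)^7. By inclusion-exclusion on dice exceeding 5: Σ_j (-1)^j C(7,j)·C(16-1-5j, 6) = C(7,0)·C(15,6) - C(7,1)·C(10,6) = 1·5005 - 7·210 = 3535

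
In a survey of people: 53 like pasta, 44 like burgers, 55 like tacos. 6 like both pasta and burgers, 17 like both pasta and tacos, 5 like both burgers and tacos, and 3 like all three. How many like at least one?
|A∪B∪C| = 53+44+55-6-17-5+3 = 127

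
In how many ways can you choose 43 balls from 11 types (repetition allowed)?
C(43+11-1, 11-1) = C(53, 10) = 19499099620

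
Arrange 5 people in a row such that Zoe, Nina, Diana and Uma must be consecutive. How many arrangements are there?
Treat the 4 as one block: (5-4+1)! × 4! = 2 × 24 = 48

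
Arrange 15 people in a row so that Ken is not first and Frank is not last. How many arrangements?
By inclusion-exclusion: 15! - 2×(15-1)! + (15-2)! = 1307674368000 - 174356582400 + 6227020800 = 1139544806400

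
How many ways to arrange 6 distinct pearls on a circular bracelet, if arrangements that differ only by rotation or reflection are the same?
(6-1)!/2 = 120/2 = 60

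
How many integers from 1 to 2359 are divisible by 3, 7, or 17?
⌊2359/3⌋+⌊2359/7⌋+⌊2359/17⌋ - ⌊2359/21⌋-⌊2359/51⌋-⌊2359/119⌋ + ⌊2359/357⌋ = 786+337+138 - 112-46-19 + 6 = 1090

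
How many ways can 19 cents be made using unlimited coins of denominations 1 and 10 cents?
Coefficient of x^19 in 1/(1-x^1) · 1/(1-x^10). Use j coins of 10 for j = 0..⌊19/10⌋ = 1, the rest in 1s: 1 + 1 = 2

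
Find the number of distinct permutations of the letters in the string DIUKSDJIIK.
10! / (1! × 1! × 2! × 1! × 2! × 3!) = 151200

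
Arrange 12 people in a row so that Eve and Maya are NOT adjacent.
Total - adjacent = 12! - (12-1)!×2 = 479001600 - 79833600 = 399168000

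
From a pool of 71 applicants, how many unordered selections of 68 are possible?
C(71,68) = 71!/(68!×3!) = 57155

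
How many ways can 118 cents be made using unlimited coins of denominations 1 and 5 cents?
Coefficient of x^118 in 1/(1-x^1) · 1/(1-x^5). Use j coins of 5 for j = 0..⌊118/5⌋ = 23, the rest in 1s: 23 + 1 = 24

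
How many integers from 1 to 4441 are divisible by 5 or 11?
⌊4441/5⌋ + ⌊4441/11⌋ - ⌊4441/55⌋ = 888 + 403 - 80 = 1211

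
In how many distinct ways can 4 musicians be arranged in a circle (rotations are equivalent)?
Circular: fix one position, arrange the rest. (4-1)! = 6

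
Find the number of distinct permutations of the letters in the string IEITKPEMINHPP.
13! / (1! × 1! × 3! × 1! × 1! × 3! × 2! × 1!) = 86486400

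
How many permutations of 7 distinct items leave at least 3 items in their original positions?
Exactly j fixed points: C(7,j)·!(7-j); sum over j ≥ 3 (derangement numbers via !m = (m-1)·(!(m-1) + !(m-2)): !0..!4 = 1, 0, 1, 2, 9). Σ_{j=3}^{7} C(7,j)·!(7-j) = C(7,3)·!4 + C(7,4)·!3 + C(7,5)·!2 + C(7,6)·!1 + C(7,7)·!0 = 35·9 + 35·2 + 21·1 + 7·0 + 1·1 = 407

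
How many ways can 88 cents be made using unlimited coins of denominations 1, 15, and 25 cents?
Coefficient of x^88 in 1/(1-x^1) · 1/(1-x^15) · 1/(1-x^25). Case on j = number of 25-cent coins (j = 0..3); remainder r = 88 - 25j is made from {1,15} in ⌊r/15⌋+1 ways. r = 88, 63, 38, 13 → 6 + 5 + 3 + 1 = 15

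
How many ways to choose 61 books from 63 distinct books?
C(63,61) = 63!/(61!×2!) = 1953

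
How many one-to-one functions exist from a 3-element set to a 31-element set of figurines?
P(31,3) = 31!/(31-3)! = 26970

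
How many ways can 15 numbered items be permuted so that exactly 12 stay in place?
Choose the 12 fixed points C(15,12) = 455, derange the rest: !3 = Σ_{j=0}^{3} (-1)^j·3!/j! = 6 - 6 + 3 - 1 = 2. Product = 455 × 2 = 910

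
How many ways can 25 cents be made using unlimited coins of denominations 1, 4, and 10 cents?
Coefficient of x^25 in 1/(1-x^1) · 1/(1-x^4) · 1/(1-x^10). Case on j = number of 10-cent coins (j = 0..2); remainder r = 25 - 10j is made from {1,4} in ⌊r/4⌋+1 ways. r = 25, 15, 5 → 7 + 4 + 2 = 13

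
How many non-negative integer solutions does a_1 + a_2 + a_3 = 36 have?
C(36+3-1, 3-1) = C(38, 2) = 703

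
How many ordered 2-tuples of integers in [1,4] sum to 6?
Coefficient of x^6 in (x + x² + ... + x^4)^2. By inclusion-exclusion on dice exceeding 4: Σ_j (-1)^j C(2,j)·C(6-1-4j, 1) = C(2,0)·C(5,1) - C(2,1)·C(1,1) = 1·5 - 2·1 = 3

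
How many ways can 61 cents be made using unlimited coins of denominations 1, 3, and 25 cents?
Coefficient of x^61 in 1/(1-x^1) · 1/(1-x^3) · 1/(1-x^25). Case on j = number of 25-cent coins (j = 0..2); remainder r = 61 - 25j is made from {1,3} in ⌊r/3⌋+1 ways. r = 61, 36, 11 → 21 + 13 + 4 = 38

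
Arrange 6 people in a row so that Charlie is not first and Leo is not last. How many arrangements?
By inclusion-exclusion: 6! - 2×(6-1)! + (6-2)! = 720 - 240 + 24 = 504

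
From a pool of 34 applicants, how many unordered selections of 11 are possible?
C(34,11) = 34!/(11!×23!) = 286097760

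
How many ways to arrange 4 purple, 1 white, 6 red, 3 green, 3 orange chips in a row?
17! / (4! × 1! × 6! × 3! × 3!) = 571771200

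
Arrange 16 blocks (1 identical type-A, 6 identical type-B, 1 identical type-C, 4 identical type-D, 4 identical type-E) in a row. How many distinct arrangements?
16! / (1! × 6! × 1! × 4! × 4!) = 50450400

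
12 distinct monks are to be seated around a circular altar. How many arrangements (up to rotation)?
Circular: fix one position, arrange the rest. (12-1)! = 39916800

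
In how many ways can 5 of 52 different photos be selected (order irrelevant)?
C(52,5) = 52!/(5!×47!) = 2598960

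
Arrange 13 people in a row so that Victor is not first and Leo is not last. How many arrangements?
By inclusion-exclusion: 13! - 2×(13-1)! + (13-2)! = 6227020800 - 958003200 + 39916800 = 5308934400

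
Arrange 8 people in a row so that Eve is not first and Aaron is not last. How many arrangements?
By inclusion-exclusion: 8! - 2×(8-1)! + (8-2)! = 40320 - 10080 + 720 = 30960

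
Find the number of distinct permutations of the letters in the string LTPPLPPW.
8! / (2! × 4! × 1! × 1!) = 840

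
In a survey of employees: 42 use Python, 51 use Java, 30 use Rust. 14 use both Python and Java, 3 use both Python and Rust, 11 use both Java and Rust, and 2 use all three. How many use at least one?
|A∪B∪C| = 42+51+30-14-3-11+2 = 97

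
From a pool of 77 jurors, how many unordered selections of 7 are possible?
C(77,7) = 77!/(7!×70!) = 2404808340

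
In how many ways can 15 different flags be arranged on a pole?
15! = 1307674368000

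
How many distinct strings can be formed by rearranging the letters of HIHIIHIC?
8! / (3! × 4! × 1!) = 280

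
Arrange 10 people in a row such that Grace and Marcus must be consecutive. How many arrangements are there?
Treat the 2 as one block: (10-2+1)! × 2! = 362880 × 2 = 725760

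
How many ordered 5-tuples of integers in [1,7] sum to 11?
Coefficient of x^11 in (x + x² + ... + x^7)^5. By inclusion-exclusion on dice exceeding 7: Σ_j (-1)^j C(5,j)·C(11-1-7j, 4) = C(5,0)·C(10,4) = 1·210 = 210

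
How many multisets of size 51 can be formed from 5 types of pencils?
C(51+5-1, 5-1) = C(55, 4) = 341055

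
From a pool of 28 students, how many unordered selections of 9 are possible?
C(28,9) = 28!/(9!×19!) = 6906900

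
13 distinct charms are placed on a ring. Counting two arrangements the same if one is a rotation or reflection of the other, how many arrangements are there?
(13-1)!/2 = 479001600/2 = 239500800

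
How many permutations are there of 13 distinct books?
13! = 6227020800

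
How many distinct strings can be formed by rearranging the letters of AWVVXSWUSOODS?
13! / (1! × 1! × 1! × 2! × 1! × 2! × 3! × 2!) = 129729600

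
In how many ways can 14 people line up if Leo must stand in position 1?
Fix one position: (14-1)! = 6227020800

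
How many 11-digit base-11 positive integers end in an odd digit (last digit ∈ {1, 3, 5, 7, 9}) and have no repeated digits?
Last∈{1,3,5,7,9}. Last=0: 0. Last nonzero: 5×9×P(9,9) = 16329600. Total = 16329600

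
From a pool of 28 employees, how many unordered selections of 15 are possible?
C(28,15) = 28!/(15!×13!) = 37442160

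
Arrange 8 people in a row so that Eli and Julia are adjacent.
Treat as block: (8-1)! × 2! = 5040 × 2 = 10080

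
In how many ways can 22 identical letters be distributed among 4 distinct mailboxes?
C(22+4-1, 4-1) = C(25, 3) = 2300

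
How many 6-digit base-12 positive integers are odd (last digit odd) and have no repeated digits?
Last∈{1,3,5,7,9,11}. Last=0: 0. Last nonzero: 6×10×P(10,4) = 302400. Total = 302400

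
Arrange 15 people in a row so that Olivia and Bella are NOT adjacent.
Total - adjacent = 15! - (15-1)!×2 = 1307674368000 - 174356582400 = 1133317785600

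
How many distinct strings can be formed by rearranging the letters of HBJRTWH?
7! / (1! × 2! × 1! × 1! × 1! × 1!) = 2520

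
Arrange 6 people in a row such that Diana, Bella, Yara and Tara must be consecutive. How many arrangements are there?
Treat the 4 as one block: (6-4+1)! × 4! = 6 × 24 = 144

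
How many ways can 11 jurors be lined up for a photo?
11! = 39916800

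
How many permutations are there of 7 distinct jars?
7! = 5040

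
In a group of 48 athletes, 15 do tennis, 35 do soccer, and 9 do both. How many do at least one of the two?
|A∪B| = |A| + |B| - |A∩B| = 15 + 35 - 9 = 41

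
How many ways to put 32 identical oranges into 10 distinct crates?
C(32+10-1, 10-1) = C(41, 9) = 350343565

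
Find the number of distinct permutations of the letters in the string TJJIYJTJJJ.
10! / (2! × 1! × 6! × 1!) = 2520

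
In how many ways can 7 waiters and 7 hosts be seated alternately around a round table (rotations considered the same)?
Fix one of the waiters: (7-1)! ways for the remaining waiters, × 7! ways for the hosts = 720 × 5040 = 3628800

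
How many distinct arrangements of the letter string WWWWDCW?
7! / (5! × 1! × 1!) = 42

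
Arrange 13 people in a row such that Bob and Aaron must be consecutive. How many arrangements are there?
Treat the 2 as one block: (13-2+1)! × 2! = 479001600 × 2 = 958003200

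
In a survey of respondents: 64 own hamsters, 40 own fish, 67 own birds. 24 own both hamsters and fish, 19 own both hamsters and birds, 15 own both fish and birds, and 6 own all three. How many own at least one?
|A∪B∪C| = 64+40+67-24-19-15+6 = 119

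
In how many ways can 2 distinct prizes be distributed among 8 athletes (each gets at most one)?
P(8,2) = 8!/(8-2)! = 56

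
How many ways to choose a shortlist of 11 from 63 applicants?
C(63,11) = 63!/(11!×52!) = 615790256823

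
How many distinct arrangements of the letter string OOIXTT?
6! / (1! × 2! × 2! × 1!) = 180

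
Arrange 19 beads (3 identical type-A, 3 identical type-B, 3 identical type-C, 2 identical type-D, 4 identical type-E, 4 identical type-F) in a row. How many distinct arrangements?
19! / (3! × 3! × 3! × 2! × 4! × 4!) = 488864376000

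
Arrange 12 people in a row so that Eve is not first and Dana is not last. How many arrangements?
By inclusion-exclusion: 12! - 2×(12-1)! + (12-2)! = 479001600 - 79833600 + 3628800 = 402796800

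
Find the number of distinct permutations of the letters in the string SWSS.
4! / (3! × 1!) = 4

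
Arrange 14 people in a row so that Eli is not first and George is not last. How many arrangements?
By inclusion-exclusion: 14! - 2×(14-1)! + (14-2)! = 87178291200 - 12454041600 + 479001600 = 75203251200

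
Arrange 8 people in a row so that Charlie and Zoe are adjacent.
Treat as block: (8-1)! × 2! = 5040 × 2 = 10080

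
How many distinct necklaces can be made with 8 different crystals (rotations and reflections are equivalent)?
(8-1)!/2 = 5040/2 = 2520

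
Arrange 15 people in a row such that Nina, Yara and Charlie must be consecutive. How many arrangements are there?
Treat the 3 as one block: (15-3+1)! × 3! = 6227020800 × 6 = 37362124800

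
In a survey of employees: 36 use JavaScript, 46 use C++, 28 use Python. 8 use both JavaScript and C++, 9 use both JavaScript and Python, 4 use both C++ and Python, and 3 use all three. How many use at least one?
|A∪B∪C| = 36+46+28-8-9-4+3 = 92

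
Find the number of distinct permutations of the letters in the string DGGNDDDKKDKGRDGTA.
17! / (4! × 6! × 1! × 1! × 1! × 1! × 3!) = 3430627200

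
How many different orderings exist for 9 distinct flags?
9! = 362880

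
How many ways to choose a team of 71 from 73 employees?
C(73,71) = 73!/(71!×2!) = 2628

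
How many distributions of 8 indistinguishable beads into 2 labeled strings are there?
C(8+2-1, 2-1) = C(9, 1) = 9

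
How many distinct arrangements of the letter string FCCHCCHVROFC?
12! / (5! × 1! × 2! × 2! × 1! × 1!) = 997920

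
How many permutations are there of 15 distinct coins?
15! = 1307674368000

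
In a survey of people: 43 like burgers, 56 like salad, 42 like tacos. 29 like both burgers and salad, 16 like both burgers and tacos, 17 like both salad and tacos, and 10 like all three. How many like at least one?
|A∪B∪C| = 43+56+42-29-16-17+10 = 89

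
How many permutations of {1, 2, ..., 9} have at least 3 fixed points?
Exactly j fixed points: C(9,j)·!(9-j); sum over j ≥ 3 (derangement numbers via !m = (m-1)·(!(m-1) + !(m-2)): !0..!6 = 1, 0, 1, 2, 9, 44, 265). Σ_{j=3}^{9} C(9,j)·!(9-j) = C(9,3)·!6 + C(9,4)·!5 + C(9,5)·!4 + C(9,6)·!3 + C(9,7)·!2 + C(9,8)·!1 + C(9,9)·!0 = 84·265 + 126·44 + 126·9 + 84·2 + 36·1 + 9·0 + 1·1 = 29143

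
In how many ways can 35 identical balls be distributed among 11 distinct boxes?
C(35+11-1, 11-1) = C(45, 10) = 3190187286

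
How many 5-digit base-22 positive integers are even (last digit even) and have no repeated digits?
Last∈{0,2,4,6,8,10,12,14,16,18,20}. Last=0: 143640. Last nonzero: 10×20×P(20,3) = 1368000. Total = 1511640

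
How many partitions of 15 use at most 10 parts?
By conjugation, equals partitions of 15 into parts ≤ 10. Let r_j(i) = number of partitions of i into parts ≤ j, for i = 0..15. r_1(i) = 1 for all i; r_j(i) = r_{j-1}(i) + r_j(i-j). Rows j = 2..10: ≤2: 1 1 2 2 3 3 4 4 5 5 6 6 7 7 8 8; ≤3: 1 1 2 3 4 5 7 8 10 12 14 16 19 21 24 27; ≤4: 1 1 2 3 5 6 9 11 15 18 23 27 34 39 47 54; ≤5: 1 1 2 3 5 7 10 13 18 23 30 37 47 57 70 84; ≤6: 1 1 2 3 5 7 11 14 20 26 35 44 58 71 90 110; ≤7: 1 1 2 3 5 7 11 15 21 28 38 49 65 82 105 131; ≤8: 1 1 2 3 5 7 11 15 22 29 40 52 70 89 116 146; ≤9: 1 1 2 3 5 7 11 15 22 30 41 54 73 94 123 157; ≤10: 1 1 2 3 5 7 11 15 22 30 42 55 75 97 128 164. r_10(15) = 164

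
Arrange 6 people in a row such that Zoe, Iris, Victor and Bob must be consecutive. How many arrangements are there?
Treat the 4 as one block: (6-4+1)! × 4! = 6 × 24 = 144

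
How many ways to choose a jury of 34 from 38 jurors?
C(38,34) = 38!/(34!×4!) = 73815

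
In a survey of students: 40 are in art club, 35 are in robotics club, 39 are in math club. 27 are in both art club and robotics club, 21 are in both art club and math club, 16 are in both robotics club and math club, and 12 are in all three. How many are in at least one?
|A∪B∪C| = 40+35+39-27-21-16+12 = 62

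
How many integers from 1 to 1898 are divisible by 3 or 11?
⌊1898/3⌋ + ⌊1898/11⌋ - ⌊1898/33⌋ = 632 + 172 - 57 = 747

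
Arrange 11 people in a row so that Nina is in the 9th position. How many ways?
Fix one position: (11-1)! = 3628800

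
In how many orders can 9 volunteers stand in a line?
9! = 362880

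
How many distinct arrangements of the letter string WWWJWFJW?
8! / (2! × 5! × 1!) = 168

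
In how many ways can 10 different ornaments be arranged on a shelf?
10! = 3628800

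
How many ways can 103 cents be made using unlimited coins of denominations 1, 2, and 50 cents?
Coefficient of x^103 in 1/(1-x^1) · 1/(1-x^2) · 1/(1-x^50). Case on j = number of 50-cent coins (j = 0..2); remainder r = 103 - 50j is made from {1,2} in ⌊r/2⌋+1 ways. r = 103, 53, 3 → 52 + 27 + 2 = 81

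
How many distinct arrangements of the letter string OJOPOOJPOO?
10! / (6! × 2! × 2!) = 1260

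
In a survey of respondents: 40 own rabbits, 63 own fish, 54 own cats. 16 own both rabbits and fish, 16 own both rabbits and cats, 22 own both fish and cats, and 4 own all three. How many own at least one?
|A∪B∪C| = 40+63+54-16-16-22+4 = 107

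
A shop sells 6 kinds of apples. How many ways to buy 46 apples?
C(46+6-1, 6-1) = C(51, 5) = 2349060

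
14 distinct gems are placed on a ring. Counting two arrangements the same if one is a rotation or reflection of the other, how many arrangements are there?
(14-1)!/2 = 6227020800/2 = 3113510400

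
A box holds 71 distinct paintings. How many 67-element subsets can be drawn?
C(71,67) = 71!/(67!×4!) = 971635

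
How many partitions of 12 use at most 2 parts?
By conjugation, equals partitions of 12 into parts ≤ 2. Let r_j(i) = number of partitions of i into parts ≤ j, for i = 0..12. r_1(i) = 1 for all i; r_j(i) = r_{j-1}(i) + r_j(i-j). Rows j = 2..2: ≤2: 1 1 2 2 3 3 4 4 5 5 6 6 7. r_2(12) = 7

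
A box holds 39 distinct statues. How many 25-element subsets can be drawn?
C(39,25) = 39!/(25!×14!) = 15084504396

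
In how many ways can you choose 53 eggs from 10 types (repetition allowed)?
C(53+10-1, 10-1) = C(62, 9) = 20286591270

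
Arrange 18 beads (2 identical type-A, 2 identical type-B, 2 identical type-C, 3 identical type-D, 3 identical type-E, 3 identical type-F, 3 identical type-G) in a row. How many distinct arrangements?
18! / (2! × 2! × 2! × 3! × 3! × 3! × 3!) = 617512896000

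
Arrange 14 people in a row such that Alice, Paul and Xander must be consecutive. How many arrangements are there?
Treat the 3 as one block: (14-3+1)! × 3! = 479001600 × 6 = 2874009600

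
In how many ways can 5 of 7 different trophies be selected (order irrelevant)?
C(7,5) = 7!/(5!×2!) = 21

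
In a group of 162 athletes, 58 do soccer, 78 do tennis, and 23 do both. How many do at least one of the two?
|A∪B| = |A| + |B| - |A∩B| = 58 + 78 - 23 = 113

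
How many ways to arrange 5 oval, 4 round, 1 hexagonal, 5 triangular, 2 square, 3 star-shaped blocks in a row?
20! / (5! × 4! × 1! × 5! × 2! × 3!) = 586637251200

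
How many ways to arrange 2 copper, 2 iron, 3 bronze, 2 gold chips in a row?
9! / (2! × 2! × 3! × 2!) = 7560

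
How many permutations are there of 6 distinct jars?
6! = 720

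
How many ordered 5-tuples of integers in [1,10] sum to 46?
Coefficient of x^46 in (x + x² + ... + x^10)^5. By inclusion-exclusion on dice exceeding 10: Σ_j (-1)^j C(5,j)·C(46-1-10j, 4) = C(5,0)·C(45,4) - C(5,1)·C(35,4) + C(5,2)·C(25,4) - C(5,3)·C(15,4) + C(5,4)·C(5,4) = 1·148995 - 5·52360 + 10·12650 - 10·1365 + 5·5 = 70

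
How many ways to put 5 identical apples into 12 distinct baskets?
C(5+12-1, 12-1) = C(16, 11) = 4368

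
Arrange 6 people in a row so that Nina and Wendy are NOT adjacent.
Total - adjacent = 6! - (6-1)!×2 = 720 - 240 = 480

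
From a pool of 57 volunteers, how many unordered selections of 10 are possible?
C(57,10) = 57!/(10!×47!) = 43183019880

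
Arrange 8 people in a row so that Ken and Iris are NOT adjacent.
Total - adjacent = 8! - (8-1)!×2 = 40320 - 10080 = 30240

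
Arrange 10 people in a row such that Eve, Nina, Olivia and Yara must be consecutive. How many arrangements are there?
Treat the 4 as one block: (10-4+1)! × 4! = 5040 × 24 = 120960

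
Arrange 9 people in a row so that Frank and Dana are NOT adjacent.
Total - adjacent = 9! - (9-1)!×2 = 362880 - 80640 = 282240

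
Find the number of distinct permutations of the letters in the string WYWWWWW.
7! / (1! × 6!) = 7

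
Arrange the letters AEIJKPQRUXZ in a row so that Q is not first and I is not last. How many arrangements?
By inclusion-exclusion: 11! - 2×(11-1)! + (11-2)! = 39916800 - 7257600 + 362880 = 33022080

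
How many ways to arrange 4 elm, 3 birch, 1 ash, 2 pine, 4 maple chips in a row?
14! / (4! × 3! × 1! × 2! × 4!) = 12612600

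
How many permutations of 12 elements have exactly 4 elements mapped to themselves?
Choose the 4 fixed points C(12,4) = 495, derange the rest: !8 = Σ_{j=0}^{8} (-1)^j·8!/j! = 40320 - 40320 + 20160 - 6720 + 1680 - 336 + 56 - 8 + 1 = 14833. Product = 495 × 14833 = 7342335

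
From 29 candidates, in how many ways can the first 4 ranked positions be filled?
P(29,4) = 29!/(29-4)! = 570024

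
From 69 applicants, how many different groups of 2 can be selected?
C(69,2) = 69!/(2!×67!) = 2346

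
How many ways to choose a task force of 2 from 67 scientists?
C(67,2) = 67!/(2!×65!) = 2211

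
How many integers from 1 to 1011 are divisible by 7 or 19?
⌊1011/7⌋ + ⌊1011/19⌋ - ⌊1011/133⌋ = 144 + 53 - 7 = 190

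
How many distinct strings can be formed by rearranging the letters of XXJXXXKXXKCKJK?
14! / (2! × 4! × 1! × 7!) = 360360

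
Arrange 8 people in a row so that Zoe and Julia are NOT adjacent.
Total - adjacent = 8! - (8-1)!×2 = 40320 - 10080 = 30240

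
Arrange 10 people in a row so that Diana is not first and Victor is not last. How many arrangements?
By inclusion-exclusion: 10! - 2×(10-1)! + (10-2)! = 3628800 - 725760 + 40320 = 2943360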